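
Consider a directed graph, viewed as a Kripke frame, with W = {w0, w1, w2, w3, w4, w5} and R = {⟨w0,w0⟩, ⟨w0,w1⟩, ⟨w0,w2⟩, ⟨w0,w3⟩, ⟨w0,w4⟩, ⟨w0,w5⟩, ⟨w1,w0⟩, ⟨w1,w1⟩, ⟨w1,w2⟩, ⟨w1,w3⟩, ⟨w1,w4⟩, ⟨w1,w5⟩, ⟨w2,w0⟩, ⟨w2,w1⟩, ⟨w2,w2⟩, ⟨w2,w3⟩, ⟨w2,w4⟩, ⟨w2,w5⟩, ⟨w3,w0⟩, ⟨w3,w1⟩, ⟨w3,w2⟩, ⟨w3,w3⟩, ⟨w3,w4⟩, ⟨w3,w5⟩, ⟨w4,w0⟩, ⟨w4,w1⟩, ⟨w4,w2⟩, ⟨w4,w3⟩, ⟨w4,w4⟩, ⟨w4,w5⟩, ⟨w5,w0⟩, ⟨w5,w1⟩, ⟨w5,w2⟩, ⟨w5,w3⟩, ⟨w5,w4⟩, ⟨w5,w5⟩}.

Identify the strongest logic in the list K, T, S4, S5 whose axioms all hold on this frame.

S5

Reflexive (axiom T): yes — every world is R-related to itself.
Transitive (axiom 4): yes — every two-step R-path is closed by a direct edge.
Euclidean (axiom 5): yes — any two successors of a common world are R-related.
So F validates K, T, S4, S5. The strongest is S5.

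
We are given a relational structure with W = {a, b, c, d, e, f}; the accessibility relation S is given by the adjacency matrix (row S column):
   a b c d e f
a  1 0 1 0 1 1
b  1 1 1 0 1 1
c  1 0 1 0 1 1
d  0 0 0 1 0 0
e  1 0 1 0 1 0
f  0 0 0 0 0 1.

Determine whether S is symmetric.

No

Symmetric: no — a S f but not f S a.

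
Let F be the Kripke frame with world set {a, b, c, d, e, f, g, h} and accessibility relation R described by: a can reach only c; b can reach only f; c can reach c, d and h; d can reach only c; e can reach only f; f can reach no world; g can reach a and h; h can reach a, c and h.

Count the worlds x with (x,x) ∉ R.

Enumerating: a, b, d, e, f, g.

6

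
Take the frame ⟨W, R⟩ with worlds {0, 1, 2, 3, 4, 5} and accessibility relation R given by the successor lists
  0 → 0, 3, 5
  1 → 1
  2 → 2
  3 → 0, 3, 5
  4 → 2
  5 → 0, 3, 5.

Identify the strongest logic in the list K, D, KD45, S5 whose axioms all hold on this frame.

KD45

Serial (axiom D): yes — every world has a successor (e.g. 0 R 0).
Euclidean (axiom 5): yes — any two successors of a common world are R-related.
Transitive (axiom 4): yes — every two-step R-path is closed by a direct edge.
Reflexive (axiom T): no — 4 is not related to itself.
So F validates K, D, KD45; S5 would additionally require R to be reflexive. The strongest is KD45.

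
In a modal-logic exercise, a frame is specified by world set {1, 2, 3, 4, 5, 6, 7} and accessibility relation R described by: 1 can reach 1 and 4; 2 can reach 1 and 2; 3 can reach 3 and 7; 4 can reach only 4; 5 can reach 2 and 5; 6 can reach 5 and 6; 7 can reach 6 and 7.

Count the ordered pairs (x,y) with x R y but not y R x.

6

Enumerating: (1,4), (2,1), (3,7), (5,2), (6,5), (7,6).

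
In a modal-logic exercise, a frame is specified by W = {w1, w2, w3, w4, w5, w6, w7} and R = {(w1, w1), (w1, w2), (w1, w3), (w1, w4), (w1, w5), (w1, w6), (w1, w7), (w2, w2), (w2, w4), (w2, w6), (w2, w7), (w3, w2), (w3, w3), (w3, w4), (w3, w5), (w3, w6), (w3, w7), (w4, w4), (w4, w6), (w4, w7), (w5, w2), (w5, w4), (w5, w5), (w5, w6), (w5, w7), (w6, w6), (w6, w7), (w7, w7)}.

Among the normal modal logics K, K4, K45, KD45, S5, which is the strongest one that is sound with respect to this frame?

Transitive (axiom 4): yes — every two-step R-path is closed by a direct edge.
Euclidean (axiom 5): no — w1 R w2 and w1 R w3, but not w2 R w3.
Serial (axiom D): yes — every world has a successor (e.g. w1 R w1).
Reflexive (axiom T): yes — every world is R-related to itself.
So F validates K, K4; K45 would additionally require R to be Euclidean. The strongest is K4.

K4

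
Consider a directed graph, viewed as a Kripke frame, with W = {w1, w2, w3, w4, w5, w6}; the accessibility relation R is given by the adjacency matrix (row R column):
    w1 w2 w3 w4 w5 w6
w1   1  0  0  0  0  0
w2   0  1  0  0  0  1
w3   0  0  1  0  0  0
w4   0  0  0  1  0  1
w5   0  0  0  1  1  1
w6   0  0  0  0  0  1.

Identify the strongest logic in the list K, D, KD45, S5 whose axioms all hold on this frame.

D

Serial (axiom D): yes — every world has a successor (e.g. w1 R w1).
Euclidean (axiom 5): no — w5 R w6 and w5 R w4, but not w6 R w4.
Transitive (axiom 4): yes — every two-step R-path is closed by a direct edge.
Reflexive (axiom T): yes — every world is R-related to itself.
So F validates K, D; KD45 would additionally require R to be Euclidean. The strongest is D.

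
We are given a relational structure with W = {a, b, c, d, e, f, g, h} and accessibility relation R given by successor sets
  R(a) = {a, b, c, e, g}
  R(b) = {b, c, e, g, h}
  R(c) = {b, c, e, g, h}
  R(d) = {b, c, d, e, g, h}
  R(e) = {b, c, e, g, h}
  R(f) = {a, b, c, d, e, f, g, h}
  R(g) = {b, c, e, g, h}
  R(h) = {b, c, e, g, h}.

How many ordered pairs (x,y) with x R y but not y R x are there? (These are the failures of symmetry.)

16

Enumerating: (a,b), (a,c), (a,e), (a,g), (d,b), (d,c), (d,e), (d,g), (d,h), (f,a), (f,b), (f,c), (f,d), (f,e), (f,g), (f,h).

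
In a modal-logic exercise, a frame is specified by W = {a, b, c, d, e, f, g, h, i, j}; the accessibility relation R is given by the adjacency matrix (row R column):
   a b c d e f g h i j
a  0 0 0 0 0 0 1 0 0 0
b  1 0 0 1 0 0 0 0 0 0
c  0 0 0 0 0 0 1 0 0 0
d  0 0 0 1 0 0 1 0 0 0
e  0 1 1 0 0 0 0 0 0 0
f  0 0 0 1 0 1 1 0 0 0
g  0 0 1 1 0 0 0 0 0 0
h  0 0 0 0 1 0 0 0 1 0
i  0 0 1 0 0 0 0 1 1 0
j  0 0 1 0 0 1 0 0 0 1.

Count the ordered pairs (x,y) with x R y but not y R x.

11

Enumerating: (a,g), (b,a), (b,d), (e,b), (e,c), (f,d), (f,g), (h,e), (i,c), (j,c), (j,f).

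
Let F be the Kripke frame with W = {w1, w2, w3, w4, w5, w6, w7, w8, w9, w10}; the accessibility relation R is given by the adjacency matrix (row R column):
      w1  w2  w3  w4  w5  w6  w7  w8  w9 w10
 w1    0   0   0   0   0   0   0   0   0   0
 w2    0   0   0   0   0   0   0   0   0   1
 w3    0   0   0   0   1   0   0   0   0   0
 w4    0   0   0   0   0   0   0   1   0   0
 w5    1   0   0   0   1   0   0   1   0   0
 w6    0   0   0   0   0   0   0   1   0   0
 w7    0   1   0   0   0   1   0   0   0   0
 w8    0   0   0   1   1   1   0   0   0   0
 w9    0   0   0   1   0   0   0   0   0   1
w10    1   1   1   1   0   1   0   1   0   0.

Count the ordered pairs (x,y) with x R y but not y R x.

Enumerating: (w10,w1), (w10,w3), (w10,w4), (w10,w6), (w10,w8), (w3,w5), (w5,w1), (w7,w2), (w7,w6), (w9,w10), (w9,w4).

11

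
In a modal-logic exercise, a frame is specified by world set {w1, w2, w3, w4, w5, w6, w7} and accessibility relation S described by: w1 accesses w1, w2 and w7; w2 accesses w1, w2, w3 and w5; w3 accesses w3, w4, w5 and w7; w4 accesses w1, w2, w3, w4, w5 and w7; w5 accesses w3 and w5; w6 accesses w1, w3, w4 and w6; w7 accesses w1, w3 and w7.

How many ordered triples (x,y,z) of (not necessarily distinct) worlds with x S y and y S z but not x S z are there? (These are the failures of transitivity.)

21

Enumerating: (w1,w2,w3), (w1,w2,w5), (w1,w7,w3), (w2,w1,w7), (w2,w3,w4), (w2,w3,w7), (w3,w4,w1), (w3,w4,w2), (w3,w7,w1), (w5,w3,w4), (w5,w3,w7), (w6,w1,w2), … and 9 more.
Total: 21.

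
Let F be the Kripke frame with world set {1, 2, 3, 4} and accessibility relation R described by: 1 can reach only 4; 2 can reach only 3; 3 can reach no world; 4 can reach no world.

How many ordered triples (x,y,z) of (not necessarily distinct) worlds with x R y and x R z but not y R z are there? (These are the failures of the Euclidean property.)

2

Enumerating: (1,4,4), (2,3,3).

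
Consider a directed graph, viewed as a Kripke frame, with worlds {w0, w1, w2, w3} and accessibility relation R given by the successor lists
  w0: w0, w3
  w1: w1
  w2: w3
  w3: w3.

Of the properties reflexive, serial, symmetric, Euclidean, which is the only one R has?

Reflexive: no — w2 is not related to itself.
Serial: yes — every world has a successor (e.g. w0 R w0).
Symmetric: no — w0 R w3 but not w3 R w0.
Euclidean: no — w0 R w3 and w0 R w0, but not w3 R w0.
Only serial holds.

serial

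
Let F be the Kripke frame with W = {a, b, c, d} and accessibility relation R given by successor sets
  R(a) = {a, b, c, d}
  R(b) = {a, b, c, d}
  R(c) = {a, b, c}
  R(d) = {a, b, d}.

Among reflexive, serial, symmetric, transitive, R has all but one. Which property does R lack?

transitive

Reflexive: yes — every world is R-related to itself.
Serial: yes — every world has a successor (e.g. a R a).
Symmetric: yes — every pair in R has its reverse in R.
Transitive: no — c R a and a R d, but not c R d.
Only transitive fails.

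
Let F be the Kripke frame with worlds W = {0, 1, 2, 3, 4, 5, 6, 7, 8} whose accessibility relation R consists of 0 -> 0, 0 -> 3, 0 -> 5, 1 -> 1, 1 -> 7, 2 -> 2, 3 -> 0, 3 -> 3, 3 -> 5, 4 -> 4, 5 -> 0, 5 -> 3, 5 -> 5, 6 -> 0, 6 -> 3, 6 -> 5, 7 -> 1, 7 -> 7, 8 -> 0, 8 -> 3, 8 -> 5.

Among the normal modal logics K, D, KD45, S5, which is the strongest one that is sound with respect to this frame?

KD45

Serial (axiom D): yes — every world has a successor (e.g. 0 R 0).
Euclidean (axiom 5): yes — any two successors of a common world are R-related.
Transitive (axiom 4): yes — every two-step R-path is closed by a direct edge.
Reflexive (axiom T): no — 6 is not related to itself.
So F validates K, D, KD45; S5 would additionally require R to be reflexive. The strongest is KD45.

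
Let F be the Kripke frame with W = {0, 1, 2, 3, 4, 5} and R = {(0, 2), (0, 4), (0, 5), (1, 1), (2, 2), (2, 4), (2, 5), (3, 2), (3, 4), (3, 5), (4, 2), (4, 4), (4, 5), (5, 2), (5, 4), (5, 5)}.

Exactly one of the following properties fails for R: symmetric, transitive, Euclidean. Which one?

Symmetric: no — 0 R 2 but not 2 R 0.
Transitive: yes — every two-step R-path is closed by a direct edge.
Euclidean: yes — any two successors of a common world are R-related.
Only symmetric fails.

symmetric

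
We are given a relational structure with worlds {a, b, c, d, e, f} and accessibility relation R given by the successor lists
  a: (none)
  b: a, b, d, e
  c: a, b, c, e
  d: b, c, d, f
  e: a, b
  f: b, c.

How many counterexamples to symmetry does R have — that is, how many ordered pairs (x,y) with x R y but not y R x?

9

Enumerating: (b,a), (c,a), (c,b), (c,e), (d,c), (d,f), (e,a), (f,b), (f,c).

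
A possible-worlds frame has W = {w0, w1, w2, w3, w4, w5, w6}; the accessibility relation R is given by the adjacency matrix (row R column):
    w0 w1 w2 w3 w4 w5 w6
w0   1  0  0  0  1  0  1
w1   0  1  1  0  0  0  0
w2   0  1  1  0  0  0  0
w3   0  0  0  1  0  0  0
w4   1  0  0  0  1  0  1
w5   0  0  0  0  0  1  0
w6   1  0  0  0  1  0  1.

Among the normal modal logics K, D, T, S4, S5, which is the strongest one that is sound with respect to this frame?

S5

Serial (axiom D): yes — every world has a successor (e.g. w0 R w0).
Reflexive (axiom T): yes — every world is R-related to itself.
Transitive (axiom 4): yes — every two-step R-path is closed by a direct edge.
Euclidean (axiom 5): yes — any two successors of a common world are R-related.
So F validates K, D, T, S4, S5. The strongest is S5.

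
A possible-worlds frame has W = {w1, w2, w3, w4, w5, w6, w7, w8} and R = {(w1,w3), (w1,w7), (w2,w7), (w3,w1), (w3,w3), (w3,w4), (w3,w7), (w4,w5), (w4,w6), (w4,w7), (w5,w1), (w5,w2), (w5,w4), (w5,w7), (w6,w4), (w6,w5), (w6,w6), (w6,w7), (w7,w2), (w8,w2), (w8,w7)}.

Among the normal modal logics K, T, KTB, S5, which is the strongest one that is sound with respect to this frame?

Reflexive (axiom T): no — w1 is not related to itself.
Symmetric (axiom B): no — w1 R w7 but not w7 R w1.
Euclidean (axiom 5): no — w1 R w7 and w1 R w3, but not w7 R w3.
So F validates K; T would additionally require R to be reflexive. The strongest is K.

K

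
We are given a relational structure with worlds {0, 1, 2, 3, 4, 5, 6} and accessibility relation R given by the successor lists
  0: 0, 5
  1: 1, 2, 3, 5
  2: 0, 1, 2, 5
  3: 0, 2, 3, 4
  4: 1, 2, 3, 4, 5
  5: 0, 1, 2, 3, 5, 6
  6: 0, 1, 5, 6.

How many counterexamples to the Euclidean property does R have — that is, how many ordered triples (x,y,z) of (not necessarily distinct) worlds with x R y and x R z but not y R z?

Enumerating: (1,2,3), (1,3,1), (1,3,5), (2,0,1), (2,0,2), (2,1,0), (3,0,2), (3,0,3), (3,0,4), (3,2,3), (3,2,4), (3,4,0), … and 23 more.
Total: 35.

35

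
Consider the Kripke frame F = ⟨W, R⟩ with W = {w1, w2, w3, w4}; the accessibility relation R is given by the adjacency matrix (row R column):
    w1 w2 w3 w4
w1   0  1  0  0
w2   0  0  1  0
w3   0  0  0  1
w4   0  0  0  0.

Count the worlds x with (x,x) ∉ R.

4

Enumerating: w1, w2, w3, w4.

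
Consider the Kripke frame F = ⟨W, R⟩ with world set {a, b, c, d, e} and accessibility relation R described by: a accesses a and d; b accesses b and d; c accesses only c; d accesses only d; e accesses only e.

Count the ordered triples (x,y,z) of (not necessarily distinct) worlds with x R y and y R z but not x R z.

0

R is transitive; there are no such tuples.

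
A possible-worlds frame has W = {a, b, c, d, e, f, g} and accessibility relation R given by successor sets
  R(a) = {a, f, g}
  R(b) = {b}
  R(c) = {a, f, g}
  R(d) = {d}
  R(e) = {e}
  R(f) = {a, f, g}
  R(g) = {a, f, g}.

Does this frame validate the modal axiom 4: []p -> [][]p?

The schema 4 characterises exactly the transitive frames.
Transitive: yes — every two-step R-path is closed by a direct edge.

Yes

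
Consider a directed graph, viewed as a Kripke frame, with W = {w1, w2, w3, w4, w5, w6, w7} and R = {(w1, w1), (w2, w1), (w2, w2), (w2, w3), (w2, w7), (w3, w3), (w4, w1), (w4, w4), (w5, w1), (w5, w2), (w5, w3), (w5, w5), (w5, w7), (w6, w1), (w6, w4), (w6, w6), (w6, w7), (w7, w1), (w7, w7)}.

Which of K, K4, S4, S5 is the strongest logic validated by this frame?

Transitive (axiom 4): yes — every two-step R-path is closed by a direct edge.
Reflexive (axiom T): yes — every world is R-related to itself.
Euclidean (axiom 5): no — w2 R w1 and w2 R w3, but not w1 R w3.
So F validates K, K4, S4; S5 would additionally require R to be Euclidean. The strongest is S4.

S4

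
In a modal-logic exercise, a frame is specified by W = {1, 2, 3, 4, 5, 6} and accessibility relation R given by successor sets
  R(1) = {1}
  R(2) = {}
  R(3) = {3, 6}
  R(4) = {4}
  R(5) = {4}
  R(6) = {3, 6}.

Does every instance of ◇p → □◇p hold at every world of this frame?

Axiom 5 corresponds to the accessibility relation being Euclidean.
Euclidean: yes — any two successors of a common world are R-related.

Yes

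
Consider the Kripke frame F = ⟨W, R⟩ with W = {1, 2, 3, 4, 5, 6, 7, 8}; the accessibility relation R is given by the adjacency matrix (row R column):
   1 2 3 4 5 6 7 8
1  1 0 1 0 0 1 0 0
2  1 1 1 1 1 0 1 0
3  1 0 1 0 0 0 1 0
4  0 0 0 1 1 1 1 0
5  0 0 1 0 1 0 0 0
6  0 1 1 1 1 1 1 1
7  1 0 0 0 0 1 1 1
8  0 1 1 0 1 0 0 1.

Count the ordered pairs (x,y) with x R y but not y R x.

Enumerating: (1,6), (2,1), (2,3), (2,4), (2,5), (2,7), (3,7), (4,5), (4,7), (5,3), (6,2), (6,3), … and 7 more.
Total: 19.

19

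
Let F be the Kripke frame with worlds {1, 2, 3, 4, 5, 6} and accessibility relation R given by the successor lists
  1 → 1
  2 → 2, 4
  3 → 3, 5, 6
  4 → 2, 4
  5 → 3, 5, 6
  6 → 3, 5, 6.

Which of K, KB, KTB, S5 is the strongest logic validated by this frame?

Symmetric (axiom B): yes — every pair in R has its reverse in R.
Reflexive (axiom T): yes — every world is R-related to itself.
Euclidean (axiom 5): yes — any two successors of a common world are R-related.
So F validates K, KB, KTB, S5. The strongest is S5.

S5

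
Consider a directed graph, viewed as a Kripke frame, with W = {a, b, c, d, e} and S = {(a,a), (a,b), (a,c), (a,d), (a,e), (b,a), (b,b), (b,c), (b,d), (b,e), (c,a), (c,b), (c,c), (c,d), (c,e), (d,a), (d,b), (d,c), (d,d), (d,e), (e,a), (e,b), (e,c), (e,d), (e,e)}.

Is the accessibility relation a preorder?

Yes

Reflexive: yes — every world is S-related to itself.
Transitive: yes — every two-step S-path is closed by a direct edge.
So S is a preorder.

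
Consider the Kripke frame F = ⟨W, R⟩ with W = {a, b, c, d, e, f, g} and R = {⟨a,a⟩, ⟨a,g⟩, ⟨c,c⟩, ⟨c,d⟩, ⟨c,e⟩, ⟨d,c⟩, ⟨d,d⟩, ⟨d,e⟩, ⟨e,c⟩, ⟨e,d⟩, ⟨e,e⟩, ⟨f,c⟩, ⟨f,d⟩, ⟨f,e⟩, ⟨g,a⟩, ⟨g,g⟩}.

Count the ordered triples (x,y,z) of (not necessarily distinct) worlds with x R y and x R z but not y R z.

R is Euclidean; there are no such tuples.

0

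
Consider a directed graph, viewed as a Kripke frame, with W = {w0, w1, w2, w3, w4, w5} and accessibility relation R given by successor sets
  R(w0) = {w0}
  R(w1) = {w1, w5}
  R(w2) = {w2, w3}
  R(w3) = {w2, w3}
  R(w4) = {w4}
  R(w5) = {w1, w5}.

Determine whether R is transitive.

Yes

Transitive: yes — every two-step R-path is closed by a direct edge.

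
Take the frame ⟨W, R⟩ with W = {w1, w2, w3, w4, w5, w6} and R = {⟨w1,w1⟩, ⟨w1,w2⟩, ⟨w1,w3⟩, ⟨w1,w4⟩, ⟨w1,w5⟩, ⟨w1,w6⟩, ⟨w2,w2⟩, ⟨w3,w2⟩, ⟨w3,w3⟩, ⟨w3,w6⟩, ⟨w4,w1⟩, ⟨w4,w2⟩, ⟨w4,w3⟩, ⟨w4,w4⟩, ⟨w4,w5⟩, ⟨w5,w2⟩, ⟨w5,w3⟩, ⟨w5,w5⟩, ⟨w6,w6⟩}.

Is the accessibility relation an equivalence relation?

No

Reflexive: yes — every world is R-related to itself.
Symmetric: no — w1 R w2 but not w2 R w1.
Transitive: no — w4 R w1 and w1 R w6, but not w4 R w6.
So R is not an equivalence relation.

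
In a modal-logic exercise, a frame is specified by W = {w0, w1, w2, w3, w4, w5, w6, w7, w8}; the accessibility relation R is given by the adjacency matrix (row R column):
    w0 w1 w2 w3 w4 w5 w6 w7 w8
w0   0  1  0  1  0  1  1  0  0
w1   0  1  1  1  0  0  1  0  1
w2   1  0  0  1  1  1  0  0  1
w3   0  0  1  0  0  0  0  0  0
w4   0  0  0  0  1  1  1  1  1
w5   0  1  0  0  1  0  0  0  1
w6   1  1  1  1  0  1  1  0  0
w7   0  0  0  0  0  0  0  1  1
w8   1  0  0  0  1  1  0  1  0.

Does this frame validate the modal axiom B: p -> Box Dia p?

No

The schema B characterises exactly the symmetric frames.
Symmetric: no — w0 R w1 but not w1 R w0.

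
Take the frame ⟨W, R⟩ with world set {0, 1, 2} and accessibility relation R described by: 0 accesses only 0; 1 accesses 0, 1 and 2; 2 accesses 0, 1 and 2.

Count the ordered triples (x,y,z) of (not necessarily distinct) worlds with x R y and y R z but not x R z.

R is transitive; there are no such tuples.

0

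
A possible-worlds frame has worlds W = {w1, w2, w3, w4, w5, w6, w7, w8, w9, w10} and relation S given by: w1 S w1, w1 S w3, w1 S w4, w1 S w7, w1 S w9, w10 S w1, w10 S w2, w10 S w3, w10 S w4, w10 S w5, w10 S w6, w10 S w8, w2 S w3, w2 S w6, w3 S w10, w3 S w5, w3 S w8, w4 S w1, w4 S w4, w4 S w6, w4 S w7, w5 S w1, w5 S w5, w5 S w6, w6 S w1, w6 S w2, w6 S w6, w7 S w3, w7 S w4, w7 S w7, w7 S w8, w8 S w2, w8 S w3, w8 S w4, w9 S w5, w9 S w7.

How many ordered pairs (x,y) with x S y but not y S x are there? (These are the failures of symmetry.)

21

Enumerating: (w1,w3), (w1,w7), (w1,w9), (w10,w1), (w10,w2), (w10,w4), (w10,w5), (w10,w6), (w10,w8), (w2,w3), (w3,w5), (w4,w6), … and 9 more.
Total: 21.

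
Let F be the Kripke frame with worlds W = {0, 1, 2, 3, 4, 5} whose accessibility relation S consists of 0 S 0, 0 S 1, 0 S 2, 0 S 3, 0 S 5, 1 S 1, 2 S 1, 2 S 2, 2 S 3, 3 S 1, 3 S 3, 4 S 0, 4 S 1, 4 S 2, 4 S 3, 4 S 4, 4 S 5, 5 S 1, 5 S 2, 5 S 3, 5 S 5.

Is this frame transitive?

Yes

Transitive: yes — every two-step S-path is closed by a direct edge.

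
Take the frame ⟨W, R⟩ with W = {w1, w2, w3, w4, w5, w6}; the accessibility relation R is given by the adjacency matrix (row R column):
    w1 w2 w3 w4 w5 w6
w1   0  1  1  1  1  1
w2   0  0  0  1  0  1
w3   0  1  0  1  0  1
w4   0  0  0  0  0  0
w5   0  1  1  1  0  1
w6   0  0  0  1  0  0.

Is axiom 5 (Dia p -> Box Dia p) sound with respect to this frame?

No

Axiom 5 corresponds to the accessibility relation being Euclidean.
Euclidean: no — w1 R w2 and w1 R w3, but not w2 R w3.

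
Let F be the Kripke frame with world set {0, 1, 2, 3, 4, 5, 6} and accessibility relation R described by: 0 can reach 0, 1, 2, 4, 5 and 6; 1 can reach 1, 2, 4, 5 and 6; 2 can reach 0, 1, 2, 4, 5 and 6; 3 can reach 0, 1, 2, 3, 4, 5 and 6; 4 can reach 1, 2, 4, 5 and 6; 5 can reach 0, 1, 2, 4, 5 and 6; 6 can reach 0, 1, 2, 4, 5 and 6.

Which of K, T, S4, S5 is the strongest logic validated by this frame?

T

Reflexive (axiom T): yes — every world is R-related to itself.
Transitive (axiom 4): no — 1 R 2 and 2 R 0, but not 1 R 0.
Euclidean (axiom 5): no — 2 R 1 and 2 R 0, but not 1 R 0.
So F validates K, T; S4 would additionally require R to be transitive. The strongest is T.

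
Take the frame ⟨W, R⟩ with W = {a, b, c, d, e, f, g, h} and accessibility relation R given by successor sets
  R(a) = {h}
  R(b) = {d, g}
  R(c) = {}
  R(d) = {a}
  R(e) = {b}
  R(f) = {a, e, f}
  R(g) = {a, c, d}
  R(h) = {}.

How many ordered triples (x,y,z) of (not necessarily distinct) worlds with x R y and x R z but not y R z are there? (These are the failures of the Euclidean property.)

Enumerating: (a,h,h), (b,d,d), (b,d,g), (b,g,g), (d,a,a), (e,b,b), (f,a,a), (f,a,e), (f,a,f), (f,e,a), (f,e,e), (f,e,f), … and 8 more.
Total: 20.

20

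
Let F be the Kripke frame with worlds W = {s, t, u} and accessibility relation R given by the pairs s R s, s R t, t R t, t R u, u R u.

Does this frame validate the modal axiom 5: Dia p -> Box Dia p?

No

By correspondence theory, 5 is valid on a frame iff R is Euclidean.
Euclidean: no — s R t and s R s, but not t R s.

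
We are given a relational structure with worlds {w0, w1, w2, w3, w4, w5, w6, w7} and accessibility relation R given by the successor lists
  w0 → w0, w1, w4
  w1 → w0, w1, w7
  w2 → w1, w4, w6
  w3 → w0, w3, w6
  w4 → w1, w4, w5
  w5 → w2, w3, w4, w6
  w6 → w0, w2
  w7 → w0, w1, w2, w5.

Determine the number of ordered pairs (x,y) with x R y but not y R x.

Enumerating: (w0,w4), (w2,w1), (w2,w4), (w3,w0), (w3,w6), (w4,w1), (w5,w2), (w5,w3), (w5,w6), (w6,w0), (w7,w0), (w7,w2), (w7,w5).

13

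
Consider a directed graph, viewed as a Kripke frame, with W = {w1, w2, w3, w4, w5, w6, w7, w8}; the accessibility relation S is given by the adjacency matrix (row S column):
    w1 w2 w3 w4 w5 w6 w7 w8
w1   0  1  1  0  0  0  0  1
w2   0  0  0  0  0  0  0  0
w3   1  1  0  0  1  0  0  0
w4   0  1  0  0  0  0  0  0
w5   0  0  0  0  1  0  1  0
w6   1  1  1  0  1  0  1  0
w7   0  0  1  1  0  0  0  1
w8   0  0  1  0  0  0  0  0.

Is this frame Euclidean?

Euclidean: no — w1 S w2 and w1 S w3, but not w2 S w3.

No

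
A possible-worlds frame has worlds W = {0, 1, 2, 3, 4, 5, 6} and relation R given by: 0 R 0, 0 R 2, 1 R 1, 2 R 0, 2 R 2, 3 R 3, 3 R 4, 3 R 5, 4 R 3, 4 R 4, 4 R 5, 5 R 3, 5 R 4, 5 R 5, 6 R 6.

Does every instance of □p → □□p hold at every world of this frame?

Axiom 4 corresponds to the accessibility relation being transitive.
Transitive: yes — every two-step R-path is closed by a direct edge.

Yes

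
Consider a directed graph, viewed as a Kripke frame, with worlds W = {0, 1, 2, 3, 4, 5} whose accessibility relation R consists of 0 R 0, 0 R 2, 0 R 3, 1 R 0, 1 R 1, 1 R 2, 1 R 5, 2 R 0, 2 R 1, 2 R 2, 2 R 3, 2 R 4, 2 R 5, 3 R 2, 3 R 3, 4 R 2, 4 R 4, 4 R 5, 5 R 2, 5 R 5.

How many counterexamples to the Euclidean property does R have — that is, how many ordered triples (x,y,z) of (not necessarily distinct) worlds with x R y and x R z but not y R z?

22

Enumerating: (0,3,0), (1,0,1), (1,0,5), (1,5,0), (1,5,1), (2,0,1), (2,0,4), (2,0,5), (2,1,3), (2,1,4), (2,3,0), (2,3,1), … and 10 more.
Total: 22.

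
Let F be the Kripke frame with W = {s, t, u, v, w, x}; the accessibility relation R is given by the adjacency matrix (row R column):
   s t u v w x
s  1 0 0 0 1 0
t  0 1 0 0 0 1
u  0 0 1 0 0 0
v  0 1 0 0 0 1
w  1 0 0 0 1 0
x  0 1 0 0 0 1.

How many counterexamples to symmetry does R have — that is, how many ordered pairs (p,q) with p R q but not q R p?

2

Enumerating: (v,t), (v,x).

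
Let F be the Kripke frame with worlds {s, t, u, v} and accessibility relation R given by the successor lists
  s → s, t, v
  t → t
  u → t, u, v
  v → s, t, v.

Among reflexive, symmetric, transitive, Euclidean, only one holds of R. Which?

reflexive

Reflexive: yes — every world is R-related to itself.
Symmetric: no — s R t but not t R s.
Transitive: no — u R v and v R s, but not u R s.
Euclidean: no — s R t and s R v, but not t R v.
Only reflexive holds.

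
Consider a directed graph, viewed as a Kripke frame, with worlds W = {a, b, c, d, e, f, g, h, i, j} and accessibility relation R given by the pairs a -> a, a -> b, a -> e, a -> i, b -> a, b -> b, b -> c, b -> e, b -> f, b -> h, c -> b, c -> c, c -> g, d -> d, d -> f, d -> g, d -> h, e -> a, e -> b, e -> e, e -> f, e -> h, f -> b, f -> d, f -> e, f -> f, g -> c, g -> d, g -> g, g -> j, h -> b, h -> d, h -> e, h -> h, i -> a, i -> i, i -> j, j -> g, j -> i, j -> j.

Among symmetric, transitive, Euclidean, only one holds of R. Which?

Symmetric: yes — every pair in R has its reverse in R.
Transitive: no — a R b and b R c, but not a R c.
Euclidean: no — a R b and a R i, but not b R i.
Only symmetric holds.

symmetric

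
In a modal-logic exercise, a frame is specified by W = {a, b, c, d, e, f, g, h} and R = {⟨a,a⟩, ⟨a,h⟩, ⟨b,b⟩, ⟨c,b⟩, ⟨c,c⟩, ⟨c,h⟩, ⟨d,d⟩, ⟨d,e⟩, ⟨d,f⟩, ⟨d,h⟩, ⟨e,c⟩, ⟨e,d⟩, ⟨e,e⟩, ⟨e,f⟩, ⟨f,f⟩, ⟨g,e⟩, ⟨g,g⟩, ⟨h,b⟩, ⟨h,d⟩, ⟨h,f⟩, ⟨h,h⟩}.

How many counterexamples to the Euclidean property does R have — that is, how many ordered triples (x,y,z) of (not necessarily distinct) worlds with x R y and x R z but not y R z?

Enumerating: (a,h,a), (c,b,c), (c,b,h), (c,h,c), (d,e,h), (d,f,d), (d,f,e), (d,f,h), (d,h,e), (e,c,d), (e,c,e), (e,c,f), … and 12 more.
Total: 24.

24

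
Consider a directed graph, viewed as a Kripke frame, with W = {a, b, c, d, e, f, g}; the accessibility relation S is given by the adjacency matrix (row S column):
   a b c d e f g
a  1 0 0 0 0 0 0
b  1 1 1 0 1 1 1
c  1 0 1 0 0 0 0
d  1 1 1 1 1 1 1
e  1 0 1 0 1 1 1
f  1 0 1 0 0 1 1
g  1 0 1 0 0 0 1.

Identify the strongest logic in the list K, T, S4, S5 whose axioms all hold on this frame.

Reflexive (axiom T): yes — every world is S-related to itself.
Transitive (axiom 4): yes — every two-step S-path is closed by a direct edge.
Euclidean (axiom 5): no — b S a and b S c, but not a S c.
So F validates K, T, S4; S5 would additionally require S to be Euclidean. The strongest is S4.

S4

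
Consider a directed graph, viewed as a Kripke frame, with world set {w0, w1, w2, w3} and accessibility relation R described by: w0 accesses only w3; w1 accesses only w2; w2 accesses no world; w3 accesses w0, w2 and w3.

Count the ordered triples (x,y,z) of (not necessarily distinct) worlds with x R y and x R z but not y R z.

Enumerating: (w1,w2,w2), (w3,w0,w0), (w3,w0,w2), (w3,w2,w0), (w3,w2,w2), (w3,w2,w3).

6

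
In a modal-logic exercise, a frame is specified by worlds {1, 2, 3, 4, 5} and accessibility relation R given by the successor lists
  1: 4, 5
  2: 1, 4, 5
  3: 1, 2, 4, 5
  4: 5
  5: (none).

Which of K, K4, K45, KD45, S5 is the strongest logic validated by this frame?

Transitive (axiom 4): yes — every two-step R-path is closed by a direct edge.
Euclidean (axiom 5): no — 1 R 5 and 1 R 4, but not 5 R 4.
Serial (axiom D): no — 5 has no R-successor.
Reflexive (axiom T): no — 1 is not related to itself.
So F validates K, K4; K45 would additionally require R to be Euclidean. The strongest is K4.

K4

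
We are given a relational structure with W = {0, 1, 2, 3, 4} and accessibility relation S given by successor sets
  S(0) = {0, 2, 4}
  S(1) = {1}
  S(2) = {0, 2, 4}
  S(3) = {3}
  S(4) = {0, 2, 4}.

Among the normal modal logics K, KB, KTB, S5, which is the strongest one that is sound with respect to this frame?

S5

Symmetric (axiom B): yes — every pair in S has its reverse in S.
Reflexive (axiom T): yes — every world is S-related to itself.
Euclidean (axiom 5): yes — any two successors of a common world are S-related.
So F validates K, KB, KTB, S5. The strongest is S5.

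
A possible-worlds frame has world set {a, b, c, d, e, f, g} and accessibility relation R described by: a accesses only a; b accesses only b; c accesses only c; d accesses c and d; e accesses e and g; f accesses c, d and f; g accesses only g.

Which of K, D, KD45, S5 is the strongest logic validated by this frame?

Serial (axiom D): yes — every world has a successor (e.g. a R a).
Euclidean (axiom 5): no — f R c and f R d, but not c R d.
Transitive (axiom 4): yes — every two-step R-path is closed by a direct edge.
Reflexive (axiom T): yes — every world is R-related to itself.
So F validates K, D; KD45 would additionally require R to be Euclidean. The strongest is D.

D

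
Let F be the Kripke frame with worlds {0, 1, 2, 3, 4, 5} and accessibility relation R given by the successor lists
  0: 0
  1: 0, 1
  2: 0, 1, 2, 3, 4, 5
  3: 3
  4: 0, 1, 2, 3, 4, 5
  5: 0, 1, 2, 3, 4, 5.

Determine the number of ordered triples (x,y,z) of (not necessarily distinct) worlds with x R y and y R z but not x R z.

R is transitive; there are no such tuples.

0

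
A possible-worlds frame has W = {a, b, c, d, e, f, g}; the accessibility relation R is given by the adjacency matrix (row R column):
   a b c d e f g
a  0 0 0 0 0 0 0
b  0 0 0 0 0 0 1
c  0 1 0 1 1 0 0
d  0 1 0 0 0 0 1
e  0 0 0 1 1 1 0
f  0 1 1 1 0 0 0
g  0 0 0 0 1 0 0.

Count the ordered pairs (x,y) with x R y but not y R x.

12

Enumerating: (b,g), (c,b), (c,d), (c,e), (d,b), (d,g), (e,d), (e,f), (f,b), (f,c), (f,d), (g,e).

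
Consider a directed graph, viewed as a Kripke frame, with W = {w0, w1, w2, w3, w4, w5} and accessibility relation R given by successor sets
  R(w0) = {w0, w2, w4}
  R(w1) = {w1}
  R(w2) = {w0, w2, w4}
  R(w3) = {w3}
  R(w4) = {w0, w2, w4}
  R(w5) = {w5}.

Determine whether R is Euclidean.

Yes

Euclidean: yes — any two successors of a common world are R-related.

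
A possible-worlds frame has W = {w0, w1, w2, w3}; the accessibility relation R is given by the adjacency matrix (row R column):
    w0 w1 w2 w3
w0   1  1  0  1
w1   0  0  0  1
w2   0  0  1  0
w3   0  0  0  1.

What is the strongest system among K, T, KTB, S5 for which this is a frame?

Reflexive (axiom T): no — w1 is not related to itself.
Symmetric (axiom B): no — w0 R w1 but not w1 R w0.
Euclidean (axiom 5): no — w0 R w3 and w0 R w1, but not w3 R w1.
So F validates K; T would additionally require R to be reflexive. The strongest is K.

K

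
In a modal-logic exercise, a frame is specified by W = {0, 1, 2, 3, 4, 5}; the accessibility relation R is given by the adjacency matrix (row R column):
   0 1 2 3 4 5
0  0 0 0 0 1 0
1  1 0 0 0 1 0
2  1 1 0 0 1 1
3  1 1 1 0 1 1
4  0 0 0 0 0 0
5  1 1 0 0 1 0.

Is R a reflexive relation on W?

Reflexive: no — 0 is not related to itself.

No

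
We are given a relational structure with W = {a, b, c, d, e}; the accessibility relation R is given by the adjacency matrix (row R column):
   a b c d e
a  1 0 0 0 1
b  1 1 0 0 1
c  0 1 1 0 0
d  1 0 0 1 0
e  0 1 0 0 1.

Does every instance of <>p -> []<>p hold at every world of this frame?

No

By correspondence theory, 5 is valid on a frame iff R is Euclidean.
Euclidean: no — b R e and b R a, but not e R a.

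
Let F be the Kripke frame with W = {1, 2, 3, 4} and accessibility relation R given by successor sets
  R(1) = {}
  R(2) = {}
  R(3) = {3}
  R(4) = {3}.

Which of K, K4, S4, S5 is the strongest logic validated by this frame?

Transitive (axiom 4): yes — every two-step R-path is closed by a direct edge.
Reflexive (axiom T): no — 1 is not related to itself.
Euclidean (axiom 5): yes — any two successors of a common world are R-related.
So F validates K, K4; S4 would additionally require R to be reflexive. The strongest is K4.

K4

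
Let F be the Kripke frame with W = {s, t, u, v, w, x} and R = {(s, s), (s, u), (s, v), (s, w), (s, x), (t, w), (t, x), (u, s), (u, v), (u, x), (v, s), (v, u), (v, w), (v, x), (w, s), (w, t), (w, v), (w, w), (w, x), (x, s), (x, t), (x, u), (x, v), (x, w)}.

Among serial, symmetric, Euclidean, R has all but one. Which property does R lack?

Serial: yes — every world has a successor (e.g. s R s).
Symmetric: yes — every pair in R has its reverse in R.
Euclidean: no — s R u and s R w, but not u R w.
Only Euclidean fails.

Euclidean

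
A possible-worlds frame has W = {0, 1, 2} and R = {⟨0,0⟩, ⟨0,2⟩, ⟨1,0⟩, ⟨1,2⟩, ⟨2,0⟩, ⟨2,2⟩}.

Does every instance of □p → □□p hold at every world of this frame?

By correspondence theory, 4 is valid on a frame iff R is transitive.
Transitive: yes — every two-step R-path is closed by a direct edge.

Yes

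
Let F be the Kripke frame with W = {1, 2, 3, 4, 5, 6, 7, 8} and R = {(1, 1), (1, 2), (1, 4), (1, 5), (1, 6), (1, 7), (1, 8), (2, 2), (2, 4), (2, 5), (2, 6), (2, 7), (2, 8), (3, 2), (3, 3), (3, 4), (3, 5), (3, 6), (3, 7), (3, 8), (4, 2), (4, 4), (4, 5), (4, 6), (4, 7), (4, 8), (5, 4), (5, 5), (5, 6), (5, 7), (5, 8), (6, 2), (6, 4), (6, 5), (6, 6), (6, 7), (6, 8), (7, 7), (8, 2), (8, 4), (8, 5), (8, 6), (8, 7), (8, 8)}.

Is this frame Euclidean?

Euclidean: no — 1 R 5 and 1 R 2, but not 5 R 2.

No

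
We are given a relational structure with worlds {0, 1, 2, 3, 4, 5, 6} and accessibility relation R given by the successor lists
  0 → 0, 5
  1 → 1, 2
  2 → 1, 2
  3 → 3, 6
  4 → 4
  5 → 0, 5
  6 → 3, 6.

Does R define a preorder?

Reflexive: yes — every world is R-related to itself.
Transitive: yes — every two-step R-path is closed by a direct edge.
So R is a preorder.

Yes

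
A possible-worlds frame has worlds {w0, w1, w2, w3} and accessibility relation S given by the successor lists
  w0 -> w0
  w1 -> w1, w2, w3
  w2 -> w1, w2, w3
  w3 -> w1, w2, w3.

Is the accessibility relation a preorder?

Reflexive: yes — every world is S-related to itself.
Transitive: yes — every two-step S-path is closed by a direct edge.
So S is a preorder.

Yes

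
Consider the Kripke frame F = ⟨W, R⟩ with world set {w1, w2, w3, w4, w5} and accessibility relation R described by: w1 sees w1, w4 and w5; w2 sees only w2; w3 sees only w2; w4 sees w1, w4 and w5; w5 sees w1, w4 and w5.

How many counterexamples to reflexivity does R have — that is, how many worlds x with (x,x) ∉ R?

1

Enumerating: w3.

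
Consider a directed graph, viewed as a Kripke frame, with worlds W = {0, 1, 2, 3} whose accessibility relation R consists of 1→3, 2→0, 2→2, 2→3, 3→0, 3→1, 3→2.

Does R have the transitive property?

No

Transitive: no — 1 R 3 and 3 R 0, but not 1 R 0.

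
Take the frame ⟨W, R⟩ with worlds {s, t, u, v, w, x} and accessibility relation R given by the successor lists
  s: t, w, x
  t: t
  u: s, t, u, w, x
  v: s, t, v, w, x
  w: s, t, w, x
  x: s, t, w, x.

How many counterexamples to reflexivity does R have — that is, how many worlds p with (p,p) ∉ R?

1

Enumerating: s.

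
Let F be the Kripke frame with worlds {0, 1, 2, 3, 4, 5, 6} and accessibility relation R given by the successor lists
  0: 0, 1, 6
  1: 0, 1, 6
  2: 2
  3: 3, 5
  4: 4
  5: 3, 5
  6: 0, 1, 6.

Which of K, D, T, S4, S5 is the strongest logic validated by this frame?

Serial (axiom D): yes — every world has a successor (e.g. 0 R 0).
Reflexive (axiom T): yes — every world is R-related to itself.
Transitive (axiom 4): yes — every two-step R-path is closed by a direct edge.
Euclidean (axiom 5): yes — any two successors of a common world are R-related.
So F validates K, D, T, S4, S5. The strongest is S5.

S5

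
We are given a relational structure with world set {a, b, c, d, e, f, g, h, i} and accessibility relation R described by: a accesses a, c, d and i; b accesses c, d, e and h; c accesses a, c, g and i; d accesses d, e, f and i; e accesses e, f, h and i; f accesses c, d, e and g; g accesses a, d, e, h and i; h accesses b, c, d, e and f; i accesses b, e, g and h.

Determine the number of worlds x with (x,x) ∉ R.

5

Enumerating: b, f, g, h, i.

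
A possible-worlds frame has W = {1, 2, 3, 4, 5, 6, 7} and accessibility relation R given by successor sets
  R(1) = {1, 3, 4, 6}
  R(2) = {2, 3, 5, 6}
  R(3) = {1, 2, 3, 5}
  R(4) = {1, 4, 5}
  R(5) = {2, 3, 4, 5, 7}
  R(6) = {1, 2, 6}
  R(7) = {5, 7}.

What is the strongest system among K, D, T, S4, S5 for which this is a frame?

T

Serial (axiom D): yes — every world has a successor (e.g. 1 R 1).
Reflexive (axiom T): yes — every world is R-related to itself.
Transitive (axiom 4): no — 1 R 3 and 3 R 2, but not 1 R 2.
Euclidean (axiom 5): no — 1 R 3 and 1 R 4, but not 3 R 4.
So F validates K, D, T; S4 would additionally require R to be transitive. The strongest is T.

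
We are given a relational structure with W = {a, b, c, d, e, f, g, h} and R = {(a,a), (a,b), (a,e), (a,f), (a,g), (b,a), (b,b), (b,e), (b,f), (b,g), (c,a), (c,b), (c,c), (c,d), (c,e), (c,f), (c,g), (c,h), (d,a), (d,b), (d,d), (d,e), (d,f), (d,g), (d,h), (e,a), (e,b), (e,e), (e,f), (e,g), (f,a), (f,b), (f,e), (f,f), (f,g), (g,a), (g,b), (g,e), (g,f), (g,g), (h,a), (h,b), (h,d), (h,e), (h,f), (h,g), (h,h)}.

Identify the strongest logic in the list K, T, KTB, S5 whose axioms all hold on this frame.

Reflexive (axiom T): yes — every world is R-related to itself.
Symmetric (axiom B): no — c R a but not a R c.
Euclidean (axiom 5): no — c R a and c R d, but not a R d.
So F validates K, T; KTB would additionally require R to be symmetric. The strongest is T.

T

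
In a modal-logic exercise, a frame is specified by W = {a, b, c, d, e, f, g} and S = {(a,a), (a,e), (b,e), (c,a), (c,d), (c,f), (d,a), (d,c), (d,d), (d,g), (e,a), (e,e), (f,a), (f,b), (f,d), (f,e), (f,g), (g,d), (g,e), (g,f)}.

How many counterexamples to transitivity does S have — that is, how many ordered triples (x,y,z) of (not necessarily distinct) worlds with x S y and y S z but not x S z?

Enumerating: (b,e,a), (c,a,e), (c,d,c), (c,d,g), (c,f,b), (c,f,e), (c,f,g), (d,a,e), (d,c,f), (d,g,e), (d,g,f), (f,d,c), … and 8 more.
Total: 20.

20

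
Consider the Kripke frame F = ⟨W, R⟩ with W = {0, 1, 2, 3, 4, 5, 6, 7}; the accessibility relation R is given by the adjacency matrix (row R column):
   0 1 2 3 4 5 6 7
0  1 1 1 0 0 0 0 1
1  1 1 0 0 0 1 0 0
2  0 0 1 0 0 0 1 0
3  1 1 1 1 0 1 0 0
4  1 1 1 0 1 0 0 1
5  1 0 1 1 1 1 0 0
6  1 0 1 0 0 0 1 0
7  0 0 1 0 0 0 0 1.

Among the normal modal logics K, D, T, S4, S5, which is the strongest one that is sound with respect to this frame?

T

Serial (axiom D): yes — every world has a successor (e.g. 0 R 0).
Reflexive (axiom T): yes — every world is R-related to itself.
Transitive (axiom 4): no — 0 R 1 and 1 R 5, but not 0 R 5.
Euclidean (axiom 5): no — 0 R 1 and 0 R 2, but not 1 R 2.
So F validates K, D, T; S4 would additionally require R to be transitive. The strongest is T.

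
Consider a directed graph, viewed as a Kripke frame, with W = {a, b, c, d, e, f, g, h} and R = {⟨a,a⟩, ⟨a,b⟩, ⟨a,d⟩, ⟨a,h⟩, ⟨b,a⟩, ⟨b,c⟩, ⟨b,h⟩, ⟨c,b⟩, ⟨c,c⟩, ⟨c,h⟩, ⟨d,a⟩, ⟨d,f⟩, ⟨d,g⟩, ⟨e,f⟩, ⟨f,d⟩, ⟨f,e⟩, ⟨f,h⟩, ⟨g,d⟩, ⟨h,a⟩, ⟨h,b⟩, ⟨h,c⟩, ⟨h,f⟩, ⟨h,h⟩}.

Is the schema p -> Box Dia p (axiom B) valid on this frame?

By correspondence theory, B is valid on a frame iff R is symmetric.
Symmetric: yes — every pair in R has its reverse in R.

Yes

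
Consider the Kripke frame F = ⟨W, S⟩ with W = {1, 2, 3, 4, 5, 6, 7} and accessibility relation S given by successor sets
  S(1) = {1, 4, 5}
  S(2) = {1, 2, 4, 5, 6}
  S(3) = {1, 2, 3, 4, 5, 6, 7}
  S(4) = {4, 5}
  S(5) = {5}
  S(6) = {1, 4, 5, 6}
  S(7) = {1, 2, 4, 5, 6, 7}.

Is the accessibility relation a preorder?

Reflexive: yes — every world is S-related to itself.
Transitive: yes — every two-step S-path is closed by a direct edge.
So S is a preorder.

Yes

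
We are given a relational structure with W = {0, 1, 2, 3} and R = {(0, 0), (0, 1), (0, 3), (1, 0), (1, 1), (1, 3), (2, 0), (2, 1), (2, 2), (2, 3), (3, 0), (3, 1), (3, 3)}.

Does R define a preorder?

Reflexive: yes — every world is R-related to itself.
Transitive: yes — every two-step R-path is closed by a direct edge.
So R is a preorder.

Yes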